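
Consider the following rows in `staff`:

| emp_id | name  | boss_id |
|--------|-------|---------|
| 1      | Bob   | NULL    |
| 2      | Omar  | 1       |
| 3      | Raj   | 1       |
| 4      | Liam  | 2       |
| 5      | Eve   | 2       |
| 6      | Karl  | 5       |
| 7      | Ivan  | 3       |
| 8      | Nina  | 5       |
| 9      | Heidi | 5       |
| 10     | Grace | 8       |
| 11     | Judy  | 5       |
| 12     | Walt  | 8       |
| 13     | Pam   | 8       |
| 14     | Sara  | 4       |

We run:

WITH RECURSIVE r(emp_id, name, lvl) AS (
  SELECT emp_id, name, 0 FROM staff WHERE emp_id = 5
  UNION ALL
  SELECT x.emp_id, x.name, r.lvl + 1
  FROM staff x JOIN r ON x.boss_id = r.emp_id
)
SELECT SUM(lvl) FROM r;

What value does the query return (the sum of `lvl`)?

10

Base: emp_id=5 (Eve) at lvl 0.
Iteration 1: rows with boss_id in {5} -> Karl (id 6, lvl 1), Nina (id 8, lvl 1), Heidi (id 9, lvl 1), Judy (id 11, lvl 1).
Iteration 2: rows with boss_id in {6,8,9,11} -> Grace (id 10, lvl 2), Walt (id 12, lvl 2), Pam (id 13, lvl 2).
Iteration 3: no rows with boss_id in {10,12,13}; recursion stops.
SUM(lvl) = 0 + 1 + 1 + 1 + 1 + 2 + 2 + 2 = 10.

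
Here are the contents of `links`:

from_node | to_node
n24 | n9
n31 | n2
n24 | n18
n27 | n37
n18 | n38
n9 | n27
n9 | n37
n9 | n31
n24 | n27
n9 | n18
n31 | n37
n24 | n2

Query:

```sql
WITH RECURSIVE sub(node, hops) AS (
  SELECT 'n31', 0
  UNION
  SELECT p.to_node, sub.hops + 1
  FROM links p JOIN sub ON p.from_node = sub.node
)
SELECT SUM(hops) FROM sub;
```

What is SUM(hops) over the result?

Base: (n31, hops=0).
Iteration 1: edges from {n31} -> (n2, hops=1), (n37, hops=1).
Iteration 2: no outgoing edges from {n2,n37}; recursion stops.
SUM(hops) = 0 + 1 + 1 = 2.

2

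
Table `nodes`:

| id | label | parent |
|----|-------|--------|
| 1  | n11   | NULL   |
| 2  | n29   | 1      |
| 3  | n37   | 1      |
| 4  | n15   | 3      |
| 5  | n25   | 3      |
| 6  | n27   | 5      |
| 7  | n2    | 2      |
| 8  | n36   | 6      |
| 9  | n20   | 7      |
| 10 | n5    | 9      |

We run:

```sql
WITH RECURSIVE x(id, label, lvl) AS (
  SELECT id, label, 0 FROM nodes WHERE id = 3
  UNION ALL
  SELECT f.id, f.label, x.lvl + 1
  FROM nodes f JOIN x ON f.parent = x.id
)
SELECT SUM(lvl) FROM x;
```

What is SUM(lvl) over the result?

7

Base: id=3 (n37) at lvl 0.
Iteration 1: rows with parent in {3} -> n15 (id 4, lvl 1), n25 (id 5, lvl 1).
Iteration 2: rows with parent in {4,5} -> n27 (id 6, lvl 2).
Iteration 3: rows with parent in {6} -> n36 (id 8, lvl 3).
Iteration 4: no rows with parent in {8}; recursion stops.
SUM(lvl) = 0 + 1 + 1 + 2 + 3 = 7.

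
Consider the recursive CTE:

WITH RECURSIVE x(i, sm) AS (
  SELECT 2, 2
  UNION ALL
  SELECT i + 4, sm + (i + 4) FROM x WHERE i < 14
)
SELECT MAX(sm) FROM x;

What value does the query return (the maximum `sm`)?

Base: i=2, sm=2.
Iteration 1: 2 < 14 holds -> i = 2 + 4 = 6, sm = 2 + 6 = 8.
Iteration 2: 6 < 14 holds -> i = 6 + 4 = 10, sm = 8 + 10 = 18.
Iteration 3: 10 < 14 holds -> i = 10 + 4 = 14, sm = 18 + 14 = 32.
Iteration 4: 14 < 14 fails; recursion stops.
sm values: 2, 8, 18, 32; the maximum is 32.

32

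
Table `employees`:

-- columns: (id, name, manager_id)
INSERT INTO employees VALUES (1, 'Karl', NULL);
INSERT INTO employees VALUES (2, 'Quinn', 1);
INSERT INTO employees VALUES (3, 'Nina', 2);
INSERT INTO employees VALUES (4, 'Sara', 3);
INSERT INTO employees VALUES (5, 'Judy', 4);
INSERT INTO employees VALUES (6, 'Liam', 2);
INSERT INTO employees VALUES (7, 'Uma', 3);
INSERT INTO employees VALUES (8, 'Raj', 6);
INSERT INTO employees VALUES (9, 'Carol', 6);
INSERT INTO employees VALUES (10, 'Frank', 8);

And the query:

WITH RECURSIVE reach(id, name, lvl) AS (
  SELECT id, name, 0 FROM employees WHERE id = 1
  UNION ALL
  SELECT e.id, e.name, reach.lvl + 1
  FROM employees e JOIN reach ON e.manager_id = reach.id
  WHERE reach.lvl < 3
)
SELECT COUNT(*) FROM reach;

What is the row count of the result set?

Base: id=1 (Karl) at lvl 0.
Iteration 1: rows with manager_id in {1} -> Quinn (id 2, lvl 1).
Iteration 2: rows with manager_id in {2} -> Nina (id 3, lvl 2), Liam (id 6, lvl 2).
Iteration 3: rows with manager_id in {3,6} -> Sara (id 4, lvl 3), Uma (id 7, lvl 3), Raj (id 8, lvl 3), Carol (id 9, lvl 3).
Iteration 4: lvl < 3 fails for all current rows; recursion stops.
Total rows emitted: 8.

8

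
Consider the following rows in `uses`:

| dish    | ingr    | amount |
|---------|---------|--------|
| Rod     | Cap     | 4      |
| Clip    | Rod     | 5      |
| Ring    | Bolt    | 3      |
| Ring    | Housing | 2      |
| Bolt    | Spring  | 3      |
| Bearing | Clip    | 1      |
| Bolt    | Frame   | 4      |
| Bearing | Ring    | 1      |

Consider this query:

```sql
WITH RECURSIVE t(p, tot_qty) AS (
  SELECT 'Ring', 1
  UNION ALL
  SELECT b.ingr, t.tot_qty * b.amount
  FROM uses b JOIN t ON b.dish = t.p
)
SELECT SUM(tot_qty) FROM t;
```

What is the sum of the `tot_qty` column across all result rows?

27

Base: (Ring, tot_qty=1).
Iteration 1: components of {Ring} -> Bolt = 1*3 = 3, Housing = 1*2 = 2.
Iteration 2: components of {Bolt,Housing} -> Frame = 3*4 = 12, Spring = 3*3 = 9.
Iteration 3: no further components; recursion stops.
SUM(tot_qty) = 1 + 2 + 3 + 12 + 9 = 27.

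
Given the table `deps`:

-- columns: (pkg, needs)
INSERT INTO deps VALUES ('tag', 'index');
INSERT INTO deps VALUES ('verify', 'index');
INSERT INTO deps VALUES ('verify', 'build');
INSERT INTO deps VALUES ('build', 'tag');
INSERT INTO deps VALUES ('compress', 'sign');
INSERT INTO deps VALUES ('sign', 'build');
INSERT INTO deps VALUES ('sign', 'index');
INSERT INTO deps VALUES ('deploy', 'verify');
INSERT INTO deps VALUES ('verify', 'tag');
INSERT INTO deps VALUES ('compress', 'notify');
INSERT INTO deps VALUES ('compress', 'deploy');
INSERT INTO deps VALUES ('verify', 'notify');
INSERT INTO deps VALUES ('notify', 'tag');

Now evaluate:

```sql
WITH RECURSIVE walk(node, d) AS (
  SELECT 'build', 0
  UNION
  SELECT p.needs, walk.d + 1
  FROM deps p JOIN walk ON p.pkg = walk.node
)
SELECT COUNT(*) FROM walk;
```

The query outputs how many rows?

3

Base: (build, d=0).
Iteration 1: edges from {build} -> (tag, d=1).
Iteration 2: edges from {tag} -> (index, d=2).
Iteration 3: no outgoing edges from {index}; recursion stops.
Total rows emitted: 3.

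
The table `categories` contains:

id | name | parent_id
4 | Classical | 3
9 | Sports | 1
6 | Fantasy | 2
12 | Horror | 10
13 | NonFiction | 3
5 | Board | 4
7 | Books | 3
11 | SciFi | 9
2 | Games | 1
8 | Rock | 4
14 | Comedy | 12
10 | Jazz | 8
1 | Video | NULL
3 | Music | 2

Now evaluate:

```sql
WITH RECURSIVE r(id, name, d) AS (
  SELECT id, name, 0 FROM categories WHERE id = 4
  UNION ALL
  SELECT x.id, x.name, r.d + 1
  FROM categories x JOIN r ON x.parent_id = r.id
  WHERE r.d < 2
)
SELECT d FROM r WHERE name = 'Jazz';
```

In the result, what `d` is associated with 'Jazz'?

Base: id=4 (Classical) at d 0.
Iteration 1: rows with parent_id in {4} -> Board (id 5, d 1), Rock (id 8, d 1).
Iteration 2: rows with parent_id in {5,8} -> Jazz (id 10, d 2).
Iteration 3: d < 2 fails for all current rows; recursion stops.

2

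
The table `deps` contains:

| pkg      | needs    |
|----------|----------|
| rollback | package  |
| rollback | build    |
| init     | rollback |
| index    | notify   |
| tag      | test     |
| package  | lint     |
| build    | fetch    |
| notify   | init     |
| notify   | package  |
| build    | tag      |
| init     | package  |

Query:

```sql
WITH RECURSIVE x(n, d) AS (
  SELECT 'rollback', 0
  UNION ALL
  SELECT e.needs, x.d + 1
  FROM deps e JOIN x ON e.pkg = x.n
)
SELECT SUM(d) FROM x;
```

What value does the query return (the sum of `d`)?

Base: (rollback, d=0).
Iteration 1: edges from {rollback} -> (build, d=1), (package, d=1).
Iteration 2: edges from {build,package} -> (fetch, d=2), (lint, d=2), (tag, d=2).
Iteration 3: edges from {fetch,lint,tag} -> (test, d=3).
Iteration 4: no outgoing edges from {test}; recursion stops.
SUM(d) = 0 + 1 + 1 + 2 + 2 + 2 + 3 = 11.

11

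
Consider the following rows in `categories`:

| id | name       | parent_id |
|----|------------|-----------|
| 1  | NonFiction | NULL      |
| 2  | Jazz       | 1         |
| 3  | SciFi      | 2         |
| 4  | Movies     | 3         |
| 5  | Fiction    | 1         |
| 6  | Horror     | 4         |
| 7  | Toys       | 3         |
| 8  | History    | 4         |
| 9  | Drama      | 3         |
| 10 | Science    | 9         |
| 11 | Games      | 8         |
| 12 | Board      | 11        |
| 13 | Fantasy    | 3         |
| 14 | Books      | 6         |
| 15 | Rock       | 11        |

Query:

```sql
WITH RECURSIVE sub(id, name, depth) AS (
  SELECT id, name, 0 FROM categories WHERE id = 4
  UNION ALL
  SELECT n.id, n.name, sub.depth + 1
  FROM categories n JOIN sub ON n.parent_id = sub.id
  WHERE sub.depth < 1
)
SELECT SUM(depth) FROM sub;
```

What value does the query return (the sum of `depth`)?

2

Base: id=4 (Movies) at depth 0.
Iteration 1: rows with parent_id in {4} -> Horror (id 6, depth 1), History (id 8, depth 1).
Iteration 2: depth < 1 fails for all current rows; recursion stops.
SUM(depth) = 0 + 1 + 1 = 2.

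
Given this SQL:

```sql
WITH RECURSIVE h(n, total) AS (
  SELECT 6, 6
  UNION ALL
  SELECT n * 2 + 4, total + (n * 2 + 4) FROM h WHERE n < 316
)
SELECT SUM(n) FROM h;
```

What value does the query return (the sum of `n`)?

Base: n=6, total=6.
Iteration 1: 6 < 316 holds -> n = 6 * 2 + 4 = 16, total = 6 + 16 = 22.
Iteration 2: 16 < 316 holds -> n = 16 * 2 + 4 = 36, total = 22 + 36 = 58.
Iteration 3: 36 < 316 holds -> n = 36 * 2 + 4 = 76, total = 58 + 76 = 134.
Iteration 4: 76 < 316 holds -> n = 76 * 2 + 4 = 156, total = 134 + 156 = 290.
Iteration 5: 156 < 316 holds -> n = 156 * 2 + 4 = 316, total = 290 + 316 = 606.
Iteration 6: 316 < 316 fails; recursion stops.
SUM(n) = 6 + 16 + 36 + 76 + 156 + 316 = 606.

606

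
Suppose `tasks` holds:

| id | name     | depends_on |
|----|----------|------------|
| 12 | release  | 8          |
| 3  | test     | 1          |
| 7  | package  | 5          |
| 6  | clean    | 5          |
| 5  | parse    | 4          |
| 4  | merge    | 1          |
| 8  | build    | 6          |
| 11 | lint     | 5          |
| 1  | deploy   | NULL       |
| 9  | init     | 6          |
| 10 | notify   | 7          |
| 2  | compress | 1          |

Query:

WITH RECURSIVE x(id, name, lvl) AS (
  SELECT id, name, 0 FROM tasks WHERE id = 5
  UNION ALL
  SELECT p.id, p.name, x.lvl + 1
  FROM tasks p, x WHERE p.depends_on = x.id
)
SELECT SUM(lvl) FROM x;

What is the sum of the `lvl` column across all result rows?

Base: id=5 (parse) at lvl 0.
Iteration 1: rows with depends_on in {5} -> clean (id 6, lvl 1), package (id 7, lvl 1), lint (id 11, lvl 1).
Iteration 2: rows with depends_on in {6,7,11} -> build (id 8, lvl 2), init (id 9, lvl 2), notify (id 10, lvl 2).
Iteration 3: rows with depends_on in {8,9,10} -> release (id 12, lvl 3).
Iteration 4: no rows with depends_on in {12}; recursion stops.
SUM(lvl) = 0 + 1 + 1 + 1 + 2 + 2 + 2 + 3 = 12.

12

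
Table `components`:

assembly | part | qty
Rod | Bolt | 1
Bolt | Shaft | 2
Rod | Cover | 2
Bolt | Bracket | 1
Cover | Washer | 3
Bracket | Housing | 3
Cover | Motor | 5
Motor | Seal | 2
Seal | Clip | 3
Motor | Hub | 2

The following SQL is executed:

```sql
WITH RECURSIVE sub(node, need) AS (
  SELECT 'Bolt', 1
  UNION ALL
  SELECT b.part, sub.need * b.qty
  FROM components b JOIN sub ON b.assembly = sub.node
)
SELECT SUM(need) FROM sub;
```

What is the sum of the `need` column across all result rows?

7

Base: (Bolt, need=1).
Iteration 1: components of {Bolt} -> Bracket = 1*1 = 1, Shaft = 1*2 = 2.
Iteration 2: components of {Bracket,Shaft} -> Housing = 1*3 = 3.
Iteration 3: no further components; recursion stops.
SUM(need) = 1 + 2 + 1 + 3 = 7.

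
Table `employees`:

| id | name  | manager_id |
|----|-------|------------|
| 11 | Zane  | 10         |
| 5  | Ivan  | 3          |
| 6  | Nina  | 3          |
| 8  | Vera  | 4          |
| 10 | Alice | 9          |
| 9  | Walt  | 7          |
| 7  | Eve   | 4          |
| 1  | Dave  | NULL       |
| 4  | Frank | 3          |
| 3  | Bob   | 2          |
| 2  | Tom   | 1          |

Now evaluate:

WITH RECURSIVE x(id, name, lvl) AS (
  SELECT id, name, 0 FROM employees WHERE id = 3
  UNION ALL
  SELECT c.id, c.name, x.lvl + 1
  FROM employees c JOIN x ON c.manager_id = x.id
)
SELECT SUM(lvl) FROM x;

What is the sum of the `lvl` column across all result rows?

19

Base: id=3 (Bob) at lvl 0.
Iteration 1: rows with manager_id in {3} -> Frank (id 4, lvl 1), Ivan (id 5, lvl 1), Nina (id 6, lvl 1).
Iteration 2: rows with manager_id in {4,5,6} -> Eve (id 7, lvl 2), Vera (id 8, lvl 2).
Iteration 3: rows with manager_id in {7,8} -> Walt (id 9, lvl 3).
Iteration 4: rows with manager_id in {9} -> Alice (id 10, lvl 4).
Iteration 5: rows with manager_id in {10} -> Zane (id 11, lvl 5).
Iteration 6: no rows with manager_id in {11}; recursion stops.
SUM(lvl) = 0 + 1 + 1 + 1 + 2 + 2 + 3 + 4 + 5 = 19.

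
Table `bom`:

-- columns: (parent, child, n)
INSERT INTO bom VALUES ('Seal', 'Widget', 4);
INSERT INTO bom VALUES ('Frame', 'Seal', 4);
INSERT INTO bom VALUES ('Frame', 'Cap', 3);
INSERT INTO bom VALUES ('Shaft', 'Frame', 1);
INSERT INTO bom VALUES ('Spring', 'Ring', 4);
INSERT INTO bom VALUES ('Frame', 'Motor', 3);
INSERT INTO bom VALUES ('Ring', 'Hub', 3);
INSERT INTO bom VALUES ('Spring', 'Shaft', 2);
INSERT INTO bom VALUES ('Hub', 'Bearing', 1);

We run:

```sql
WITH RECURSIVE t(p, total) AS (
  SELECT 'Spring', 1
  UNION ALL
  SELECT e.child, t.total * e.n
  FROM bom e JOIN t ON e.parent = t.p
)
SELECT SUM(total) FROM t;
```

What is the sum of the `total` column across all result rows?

Base: (Spring, total=1).
Iteration 1: components of {Spring} -> Ring = 1*4 = 4, Shaft = 1*2 = 2.
Iteration 2: components of {Ring,Shaft} -> Frame = 2*1 = 2, Hub = 4*3 = 12.
Iteration 3: components of {Frame,Hub} -> Bearing = 12*1 = 12, Cap = 2*3 = 6, Motor = 2*3 = 6, Seal = 2*4 = 8.
Iteration 4: components of {Bearing,Cap,Motor,Seal} -> Widget = 8*4 = 32.
Iteration 5: no further components; recursion stops.
SUM(total) = 1 + 2 + 4 + 2 + 12 + 6 + 8 + 6 + 12 + 32 = 85.

85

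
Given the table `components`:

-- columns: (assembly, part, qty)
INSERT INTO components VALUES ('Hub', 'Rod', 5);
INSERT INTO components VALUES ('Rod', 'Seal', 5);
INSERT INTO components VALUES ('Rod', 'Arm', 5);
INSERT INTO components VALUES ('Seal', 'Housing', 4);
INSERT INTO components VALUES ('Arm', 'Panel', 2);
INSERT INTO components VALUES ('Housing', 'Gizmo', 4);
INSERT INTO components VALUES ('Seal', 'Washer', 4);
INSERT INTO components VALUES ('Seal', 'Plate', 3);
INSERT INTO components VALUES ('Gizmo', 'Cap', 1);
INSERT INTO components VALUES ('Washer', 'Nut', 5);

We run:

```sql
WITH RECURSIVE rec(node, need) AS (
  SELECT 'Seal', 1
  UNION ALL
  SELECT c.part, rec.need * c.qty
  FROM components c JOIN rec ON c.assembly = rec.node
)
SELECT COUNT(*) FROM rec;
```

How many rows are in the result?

Base: (Seal, need=1).
Iteration 1: components of {Seal} -> Housing = 1*4 = 4, Plate = 1*3 = 3, Washer = 1*4 = 4.
Iteration 2: components of {Housing,Plate,Washer} -> Gizmo = 4*4 = 16, Nut = 4*5 = 20.
Iteration 3: components of {Gizmo,Nut} -> Cap = 16*1 = 16.
Iteration 4: no further components; recursion stops.
Total rows emitted: 7.

7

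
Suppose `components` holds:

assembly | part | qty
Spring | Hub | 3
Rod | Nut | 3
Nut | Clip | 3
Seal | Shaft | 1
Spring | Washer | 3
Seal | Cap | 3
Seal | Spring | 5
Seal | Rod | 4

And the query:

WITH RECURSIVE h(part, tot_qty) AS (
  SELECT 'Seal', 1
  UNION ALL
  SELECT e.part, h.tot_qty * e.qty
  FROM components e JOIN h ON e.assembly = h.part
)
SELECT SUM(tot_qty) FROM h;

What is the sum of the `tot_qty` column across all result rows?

Base: (Seal, tot_qty=1).
Iteration 1: components of {Seal} -> Cap = 1*3 = 3, Rod = 1*4 = 4, Shaft = 1*1 = 1, Spring = 1*5 = 5.
Iteration 2: components of {Cap,Rod,Shaft,Spring} -> Hub = 5*3 = 15, Nut = 4*3 = 12, Washer = 5*3 = 15.
Iteration 3: components of {Hub,Nut,Washer} -> Clip = 12*3 = 36.
Iteration 4: no further components; recursion stops.
SUM(tot_qty) = 1 + 3 + 5 + 4 + 1 + 15 + 15 + 12 + 36 = 92.

92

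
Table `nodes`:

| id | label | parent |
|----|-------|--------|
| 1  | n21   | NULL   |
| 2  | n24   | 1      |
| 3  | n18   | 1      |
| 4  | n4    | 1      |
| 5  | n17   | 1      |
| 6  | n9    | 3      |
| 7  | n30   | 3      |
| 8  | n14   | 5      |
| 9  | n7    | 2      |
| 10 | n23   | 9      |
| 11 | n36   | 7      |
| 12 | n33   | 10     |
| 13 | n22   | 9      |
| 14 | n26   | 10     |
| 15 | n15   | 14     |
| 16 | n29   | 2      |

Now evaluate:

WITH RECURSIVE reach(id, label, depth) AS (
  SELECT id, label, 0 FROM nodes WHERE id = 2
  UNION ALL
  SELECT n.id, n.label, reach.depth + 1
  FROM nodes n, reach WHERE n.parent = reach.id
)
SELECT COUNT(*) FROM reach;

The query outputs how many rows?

8

Base: id=2 (n24) at depth 0.
Iteration 1: rows with parent in {2} -> n7 (id 9, depth 1), n29 (id 16, depth 1).
Iteration 2: rows with parent in {9,16} -> n23 (id 10, depth 2), n22 (id 13, depth 2).
Iteration 3: rows with parent in {10,13} -> n33 (id 12, depth 3), n26 (id 14, depth 3).
Iteration 4: rows with parent in {12,14} -> n15 (id 15, depth 4).
Iteration 5: no rows with parent in {15}; recursion stops.
Total rows emitted: 8.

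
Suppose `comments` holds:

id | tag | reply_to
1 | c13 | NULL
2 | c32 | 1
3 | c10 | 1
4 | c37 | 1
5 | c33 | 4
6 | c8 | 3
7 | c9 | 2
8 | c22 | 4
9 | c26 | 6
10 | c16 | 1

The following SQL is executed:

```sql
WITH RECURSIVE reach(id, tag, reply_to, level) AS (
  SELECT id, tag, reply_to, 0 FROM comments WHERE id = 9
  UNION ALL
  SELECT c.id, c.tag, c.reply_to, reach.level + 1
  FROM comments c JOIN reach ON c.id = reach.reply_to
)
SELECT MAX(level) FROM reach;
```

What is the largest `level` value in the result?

3

Base: id=9 (c26), reply_to=6, level 0.
Iteration 1: join on id=6 -> c8 (id 6, reply_to=3, level 1).
Iteration 2: join on id=3 -> c10 (id 3, reply_to=1, level 2).
Iteration 3: join on id=1 -> c13 (id 1, reply_to=NULL, level 3).
Iteration 4: reply_to is NULL; no match; recursion stops.
level values: 0, 1, 2, 3; the maximum is 3.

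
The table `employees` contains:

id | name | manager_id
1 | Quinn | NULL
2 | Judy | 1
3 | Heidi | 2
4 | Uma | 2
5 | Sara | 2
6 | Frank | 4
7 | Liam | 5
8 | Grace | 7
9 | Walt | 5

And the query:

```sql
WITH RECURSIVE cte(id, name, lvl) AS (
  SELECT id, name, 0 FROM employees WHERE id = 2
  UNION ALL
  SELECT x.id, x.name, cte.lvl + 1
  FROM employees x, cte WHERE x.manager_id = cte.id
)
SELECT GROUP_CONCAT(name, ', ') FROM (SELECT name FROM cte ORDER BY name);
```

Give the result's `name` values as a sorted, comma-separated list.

Base: id=2 (Judy) at lvl 0.
Iteration 1: rows with manager_id in {2} -> Heidi (id 3, lvl 1), Uma (id 4, lvl 1), Sara (id 5, lvl 1).
Iteration 2: rows with manager_id in {3,4,5} -> Frank (id 6, lvl 2), Liam (id 7, lvl 2), Walt (id 9, lvl 2).
Iteration 3: rows with manager_id in {6,7,9} -> Grace (id 8, lvl 3).
Iteration 4: no rows with manager_id in {8}; recursion stops.

Frank, Grace, Heidi, Judy, Liam, Sara, Uma, Walt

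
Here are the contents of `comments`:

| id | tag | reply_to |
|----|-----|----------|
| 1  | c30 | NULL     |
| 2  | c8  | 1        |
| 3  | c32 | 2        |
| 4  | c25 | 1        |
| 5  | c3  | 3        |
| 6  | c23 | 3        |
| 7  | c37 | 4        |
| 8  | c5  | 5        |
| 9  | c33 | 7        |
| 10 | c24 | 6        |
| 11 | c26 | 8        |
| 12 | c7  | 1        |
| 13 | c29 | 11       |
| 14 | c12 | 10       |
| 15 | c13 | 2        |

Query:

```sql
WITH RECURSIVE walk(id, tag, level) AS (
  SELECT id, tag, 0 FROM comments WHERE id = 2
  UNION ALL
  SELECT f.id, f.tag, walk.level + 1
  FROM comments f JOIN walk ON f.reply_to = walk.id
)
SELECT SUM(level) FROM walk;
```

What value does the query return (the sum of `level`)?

25

Base: id=2 (c8) at level 0.
Iteration 1: rows with reply_to in {2} -> c32 (id 3, level 1), c13 (id 15, level 1).
Iteration 2: rows with reply_to in {3,15} -> c3 (id 5, level 2), c23 (id 6, level 2).
Iteration 3: rows with reply_to in {5,6} -> c5 (id 8, level 3), c24 (id 10, level 3).
Iteration 4: rows with reply_to in {8,10} -> c26 (id 11, level 4), c12 (id 14, level 4).
Iteration 5: rows with reply_to in {11,14} -> c29 (id 13, level 5).
Iteration 6: no rows with reply_to in {13}; recursion stops.
SUM(level) = 0 + 1 + 1 + 2 + 2 + 3 + 3 + 4 + 4 + 5 = 25.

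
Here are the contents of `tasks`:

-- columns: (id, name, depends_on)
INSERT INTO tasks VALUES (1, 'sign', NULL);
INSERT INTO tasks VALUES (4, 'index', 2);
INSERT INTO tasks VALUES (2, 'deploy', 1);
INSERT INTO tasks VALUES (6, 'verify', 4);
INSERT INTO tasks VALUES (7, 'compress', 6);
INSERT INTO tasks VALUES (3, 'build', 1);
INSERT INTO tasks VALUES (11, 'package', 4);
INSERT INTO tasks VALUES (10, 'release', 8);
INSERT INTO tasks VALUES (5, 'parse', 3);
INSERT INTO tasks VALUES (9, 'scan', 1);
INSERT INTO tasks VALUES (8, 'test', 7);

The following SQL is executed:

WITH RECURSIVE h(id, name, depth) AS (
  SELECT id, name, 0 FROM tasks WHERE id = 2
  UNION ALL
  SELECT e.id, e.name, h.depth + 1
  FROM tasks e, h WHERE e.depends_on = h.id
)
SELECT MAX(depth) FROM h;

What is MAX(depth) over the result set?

5

Base: id=2 (deploy) at depth 0.
Iteration 1: rows with depends_on in {2} -> index (id 4, depth 1).
Iteration 2: rows with depends_on in {4} -> verify (id 6, depth 2), package (id 11, depth 2).
Iteration 3: rows with depends_on in {6,11} -> compress (id 7, depth 3).
Iteration 4: rows with depends_on in {7} -> test (id 8, depth 4).
Iteration 5: rows with depends_on in {8} -> release (id 10, depth 5).
Iteration 6: no rows with depends_on in {10}; recursion stops.
depth values: 0, 1, 2, 2, 3, 4, 5; the maximum is 5.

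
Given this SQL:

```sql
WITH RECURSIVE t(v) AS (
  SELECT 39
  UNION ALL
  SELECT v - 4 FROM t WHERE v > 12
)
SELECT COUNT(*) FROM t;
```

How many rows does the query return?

Base: v=39.
Iteration 1: 39 > 12 holds -> v = 39 - 4 = 35.
Iteration 2: 35 > 12 holds -> v = 35 - 4 = 31.
Iteration 3: 31 > 12 holds -> v = 31 - 4 = 27.
Iteration 4: 27 > 12 holds -> v = 27 - 4 = 23.
Iteration 5: 23 > 12 holds -> v = 23 - 4 = 19.
Iteration 6: 19 > 12 holds -> v = 19 - 4 = 15.
Iteration 7: 15 > 12 holds -> v = 15 - 4 = 11.
Iteration 8: 11 > 12 fails; recursion stops.
Total rows emitted: 8.

8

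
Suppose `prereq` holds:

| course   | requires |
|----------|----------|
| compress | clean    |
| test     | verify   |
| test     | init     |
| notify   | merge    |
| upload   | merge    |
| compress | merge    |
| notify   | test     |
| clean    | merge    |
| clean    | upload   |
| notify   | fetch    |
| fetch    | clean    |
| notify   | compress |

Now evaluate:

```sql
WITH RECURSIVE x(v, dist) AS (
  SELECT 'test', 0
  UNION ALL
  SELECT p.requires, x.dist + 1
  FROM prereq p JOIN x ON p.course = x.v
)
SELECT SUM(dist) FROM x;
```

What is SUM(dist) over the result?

2

Base: (test, dist=0).
Iteration 1: edges from {test} -> (init, dist=1), (verify, dist=1).
Iteration 2: no outgoing edges from {init,verify}; recursion stops.
SUM(dist) = 0 + 1 + 1 = 2.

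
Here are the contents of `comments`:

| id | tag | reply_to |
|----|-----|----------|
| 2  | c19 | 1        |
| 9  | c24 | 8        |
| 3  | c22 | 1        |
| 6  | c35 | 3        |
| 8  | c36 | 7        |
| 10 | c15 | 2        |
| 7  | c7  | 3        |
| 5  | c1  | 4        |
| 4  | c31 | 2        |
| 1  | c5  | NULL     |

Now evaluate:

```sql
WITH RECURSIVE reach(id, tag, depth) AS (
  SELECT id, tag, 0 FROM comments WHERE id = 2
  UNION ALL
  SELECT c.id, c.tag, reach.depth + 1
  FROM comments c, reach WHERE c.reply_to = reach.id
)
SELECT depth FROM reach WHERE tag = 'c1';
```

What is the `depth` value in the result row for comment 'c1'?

Base: id=2 (c19) at depth 0.
Iteration 1: rows with reply_to in {2} -> c31 (id 4, depth 1), c15 (id 10, depth 1).
Iteration 2: rows with reply_to in {4,10} -> c1 (id 5, depth 2).
Iteration 3: no rows with reply_to in {5}; recursion stops.

2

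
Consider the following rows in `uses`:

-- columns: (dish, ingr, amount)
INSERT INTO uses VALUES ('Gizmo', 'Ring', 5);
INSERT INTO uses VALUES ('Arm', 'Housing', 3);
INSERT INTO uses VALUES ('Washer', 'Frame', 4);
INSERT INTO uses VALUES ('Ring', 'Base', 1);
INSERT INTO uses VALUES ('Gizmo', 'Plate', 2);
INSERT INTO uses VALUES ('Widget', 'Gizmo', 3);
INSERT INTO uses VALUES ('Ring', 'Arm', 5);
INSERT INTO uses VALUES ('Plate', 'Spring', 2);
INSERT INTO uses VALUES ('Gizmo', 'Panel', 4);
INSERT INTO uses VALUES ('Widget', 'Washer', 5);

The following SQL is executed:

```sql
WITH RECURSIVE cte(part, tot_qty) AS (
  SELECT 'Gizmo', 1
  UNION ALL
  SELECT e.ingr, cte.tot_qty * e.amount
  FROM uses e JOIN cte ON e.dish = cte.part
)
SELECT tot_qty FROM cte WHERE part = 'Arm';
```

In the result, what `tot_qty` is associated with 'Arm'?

Base: (Gizmo, tot_qty=1).
Iteration 1: components of {Gizmo} -> Panel = 1*4 = 4, Plate = 1*2 = 2, Ring = 1*5 = 5.
Iteration 2: components of {Panel,Plate,Ring} -> Arm = 5*5 = 25, Base = 5*1 = 5, Spring = 2*2 = 4.
Iteration 3: components of {Arm,Base,Spring} -> Housing = 25*3 = 75.
Iteration 4: no further components; recursion stops.

25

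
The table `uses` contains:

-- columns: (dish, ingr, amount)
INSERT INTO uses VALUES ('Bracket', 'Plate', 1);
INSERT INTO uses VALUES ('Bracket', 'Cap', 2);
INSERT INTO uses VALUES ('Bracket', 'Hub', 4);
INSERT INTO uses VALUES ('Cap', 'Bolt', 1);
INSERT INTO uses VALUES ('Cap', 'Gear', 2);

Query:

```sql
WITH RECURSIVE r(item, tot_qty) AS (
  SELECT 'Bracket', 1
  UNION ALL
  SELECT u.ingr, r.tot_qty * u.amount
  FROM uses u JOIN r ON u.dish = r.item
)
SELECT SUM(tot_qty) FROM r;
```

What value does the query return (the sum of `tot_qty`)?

Base: (Bracket, tot_qty=1).
Iteration 1: components of {Bracket} -> Cap = 1*2 = 2, Hub = 1*4 = 4, Plate = 1*1 = 1.
Iteration 2: components of {Cap,Hub,Plate} -> Bolt = 2*1 = 2, Gear = 2*2 = 4.
Iteration 3: no further components; recursion stops.
SUM(tot_qty) = 1 + 2 + 1 + 4 + 4 + 2 = 14.

14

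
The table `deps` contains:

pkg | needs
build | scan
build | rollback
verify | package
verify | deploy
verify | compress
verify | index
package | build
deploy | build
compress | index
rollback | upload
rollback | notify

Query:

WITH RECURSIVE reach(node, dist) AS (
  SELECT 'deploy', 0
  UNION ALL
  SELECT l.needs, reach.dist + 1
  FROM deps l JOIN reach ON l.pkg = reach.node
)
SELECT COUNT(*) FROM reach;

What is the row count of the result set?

6

Base: (deploy, dist=0).
Iteration 1: edges from {deploy} -> (build, dist=1).
Iteration 2: edges from {build} -> (rollback, dist=2), (scan, dist=2).
Iteration 3: edges from {rollback,scan} -> (notify, dist=3), (upload, dist=3).
Iteration 4: no outgoing edges from {notify,upload}; recursion stops.
Total rows emitted: 6.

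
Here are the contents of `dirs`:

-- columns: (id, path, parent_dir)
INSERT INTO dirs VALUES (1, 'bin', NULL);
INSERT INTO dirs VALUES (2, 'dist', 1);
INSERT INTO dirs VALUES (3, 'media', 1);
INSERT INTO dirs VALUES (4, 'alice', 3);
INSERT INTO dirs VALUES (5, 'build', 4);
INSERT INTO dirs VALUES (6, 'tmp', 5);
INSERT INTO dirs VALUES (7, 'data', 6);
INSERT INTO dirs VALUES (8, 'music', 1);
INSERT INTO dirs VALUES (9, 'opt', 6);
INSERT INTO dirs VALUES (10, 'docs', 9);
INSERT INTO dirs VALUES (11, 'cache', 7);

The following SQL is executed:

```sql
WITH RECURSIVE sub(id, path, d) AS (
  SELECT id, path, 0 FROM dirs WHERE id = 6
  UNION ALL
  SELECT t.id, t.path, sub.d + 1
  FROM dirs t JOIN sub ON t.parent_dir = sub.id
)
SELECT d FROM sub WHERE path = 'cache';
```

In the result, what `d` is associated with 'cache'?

2

Base: id=6 (tmp) at d 0.
Iteration 1: rows with parent_dir in {6} -> data (id 7, d 1), opt (id 9, d 1).
Iteration 2: rows with parent_dir in {7,9} -> docs (id 10, d 2), cache (id 11, d 2).
Iteration 3: no rows with parent_dir in {10,11}; recursion stops.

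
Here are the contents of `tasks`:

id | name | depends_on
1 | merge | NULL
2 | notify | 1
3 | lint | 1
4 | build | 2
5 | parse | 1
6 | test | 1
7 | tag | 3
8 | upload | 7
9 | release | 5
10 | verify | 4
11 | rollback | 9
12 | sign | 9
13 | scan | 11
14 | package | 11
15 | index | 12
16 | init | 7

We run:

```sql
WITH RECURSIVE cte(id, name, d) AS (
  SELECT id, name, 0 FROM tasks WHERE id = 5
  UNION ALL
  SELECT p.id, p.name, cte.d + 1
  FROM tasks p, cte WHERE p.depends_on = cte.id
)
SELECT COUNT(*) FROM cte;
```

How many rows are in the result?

7

Base: id=5 (parse) at d 0.
Iteration 1: rows with depends_on in {5} -> release (id 9, d 1).
Iteration 2: rows with depends_on in {9} -> rollback (id 11, d 2), sign (id 12, d 2).
Iteration 3: rows with depends_on in {11,12} -> scan (id 13, d 3), package (id 14, d 3), index (id 15, d 3).
Iteration 4: no rows with depends_on in {13,14,15}; recursion stops.
Total rows emitted: 7.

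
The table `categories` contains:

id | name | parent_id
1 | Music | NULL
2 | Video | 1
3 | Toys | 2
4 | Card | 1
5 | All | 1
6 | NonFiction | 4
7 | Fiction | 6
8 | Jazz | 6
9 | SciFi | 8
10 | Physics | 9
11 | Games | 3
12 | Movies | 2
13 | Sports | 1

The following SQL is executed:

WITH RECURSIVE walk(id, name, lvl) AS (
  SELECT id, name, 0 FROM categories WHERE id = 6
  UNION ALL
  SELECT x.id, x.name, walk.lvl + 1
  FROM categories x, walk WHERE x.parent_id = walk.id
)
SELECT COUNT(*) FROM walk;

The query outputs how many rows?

5

Base: id=6 (NonFiction) at lvl 0.
Iteration 1: rows with parent_id in {6} -> Fiction (id 7, lvl 1), Jazz (id 8, lvl 1).
Iteration 2: rows with parent_id in {7,8} -> SciFi (id 9, lvl 2).
Iteration 3: rows with parent_id in {9} -> Physics (id 10, lvl 3).
Iteration 4: no rows with parent_id in {10}; recursion stops.
Total rows emitted: 5.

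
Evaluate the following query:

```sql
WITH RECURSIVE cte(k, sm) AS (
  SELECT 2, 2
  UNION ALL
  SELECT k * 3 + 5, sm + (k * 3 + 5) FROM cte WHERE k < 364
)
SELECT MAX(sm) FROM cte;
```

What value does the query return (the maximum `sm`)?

1623

Base: k=2, sm=2.
Iteration 1: 2 < 364 holds -> k = 2 * 3 + 5 = 11, sm = 2 + 11 = 13.
Iteration 2: 11 < 364 holds -> k = 11 * 3 + 5 = 38, sm = 13 + 38 = 51.
Iteration 3: 38 < 364 holds -> k = 38 * 3 + 5 = 119, sm = 51 + 119 = 170.
Iteration 4: 119 < 364 holds -> k = 119 * 3 + 5 = 362, sm = 170 + 362 = 532.
Iteration 5: 362 < 364 holds -> k = 362 * 3 + 5 = 1091, sm = 532 + 1091 = 1623.
Iteration 6: 1091 < 364 fails; recursion stops.
sm values: 2, 13, 51, 170, 532, 1623; the maximum is 1623.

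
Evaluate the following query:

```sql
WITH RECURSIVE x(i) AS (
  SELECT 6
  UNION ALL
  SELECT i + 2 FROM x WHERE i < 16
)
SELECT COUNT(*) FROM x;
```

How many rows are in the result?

Base: i=6.
Iteration 1: 6 < 16 holds -> i = 6 + 2 = 8.
Iteration 2: 8 < 16 holds -> i = 8 + 2 = 10.
Iteration 3: 10 < 16 holds -> i = 10 + 2 = 12.
Iteration 4: 12 < 16 holds -> i = 12 + 2 = 14.
Iteration 5: 14 < 16 holds -> i = 14 + 2 = 16.
Iteration 6: 16 < 16 fails; recursion stops.
Total rows emitted: 6.

6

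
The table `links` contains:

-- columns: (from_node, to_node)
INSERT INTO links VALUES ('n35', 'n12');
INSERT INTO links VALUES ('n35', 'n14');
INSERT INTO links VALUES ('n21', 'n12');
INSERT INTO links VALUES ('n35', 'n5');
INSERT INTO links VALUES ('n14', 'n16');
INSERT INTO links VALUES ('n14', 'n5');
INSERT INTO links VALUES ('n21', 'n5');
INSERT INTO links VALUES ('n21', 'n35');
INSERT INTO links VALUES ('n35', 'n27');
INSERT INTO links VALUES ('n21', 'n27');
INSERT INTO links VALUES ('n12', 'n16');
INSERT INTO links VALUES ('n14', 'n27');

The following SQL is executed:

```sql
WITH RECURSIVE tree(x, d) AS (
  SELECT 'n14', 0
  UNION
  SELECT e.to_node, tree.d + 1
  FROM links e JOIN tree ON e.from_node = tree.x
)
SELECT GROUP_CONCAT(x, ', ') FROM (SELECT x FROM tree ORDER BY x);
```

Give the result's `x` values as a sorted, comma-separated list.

Base: (n14, d=0).
Iteration 1: edges from {n14} -> (n16, d=1), (n27, d=1), (n5, d=1).
Iteration 2: no outgoing edges from {n16,n27,n5}; recursion stops.

n14, n16, n27, n5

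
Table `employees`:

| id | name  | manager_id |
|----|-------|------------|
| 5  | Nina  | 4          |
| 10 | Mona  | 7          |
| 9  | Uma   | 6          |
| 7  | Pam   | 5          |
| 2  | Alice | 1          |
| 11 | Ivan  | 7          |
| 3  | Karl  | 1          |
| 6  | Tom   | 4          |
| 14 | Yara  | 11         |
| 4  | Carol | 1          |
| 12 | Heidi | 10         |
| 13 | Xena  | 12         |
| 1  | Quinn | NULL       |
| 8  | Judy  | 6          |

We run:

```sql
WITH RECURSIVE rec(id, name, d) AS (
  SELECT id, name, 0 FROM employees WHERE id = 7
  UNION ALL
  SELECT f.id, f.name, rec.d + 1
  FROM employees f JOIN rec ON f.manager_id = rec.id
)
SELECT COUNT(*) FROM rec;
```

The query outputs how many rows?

6

Base: id=7 (Pam) at d 0.
Iteration 1: rows with manager_id in {7} -> Mona (id 10, d 1), Ivan (id 11, d 1).
Iteration 2: rows with manager_id in {10,11} -> Heidi (id 12, d 2), Yara (id 14, d 2).
Iteration 3: rows with manager_id in {12,14} -> Xena (id 13, d 3).
Iteration 4: no rows with manager_id in {13}; recursion stops.
Total rows emitted: 6.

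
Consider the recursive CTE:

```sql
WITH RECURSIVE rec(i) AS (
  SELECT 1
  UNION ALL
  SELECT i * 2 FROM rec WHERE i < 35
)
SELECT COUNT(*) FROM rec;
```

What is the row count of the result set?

Base: i=1.
Iteration 1: 1 < 35 holds -> i = 1 * 2 = 2.
Iteration 2: 2 < 35 holds -> i = 2 * 2 = 4.
Iteration 3: 4 < 35 holds -> i = 4 * 2 = 8.
Iteration 4: 8 < 35 holds -> i = 8 * 2 = 16.
Iteration 5: 16 < 35 holds -> i = 16 * 2 = 32.
Iteration 6: 32 < 35 holds -> i = 32 * 2 = 64.
Iteration 7: 64 < 35 fails; recursion stops.
Total rows emitted: 7.

7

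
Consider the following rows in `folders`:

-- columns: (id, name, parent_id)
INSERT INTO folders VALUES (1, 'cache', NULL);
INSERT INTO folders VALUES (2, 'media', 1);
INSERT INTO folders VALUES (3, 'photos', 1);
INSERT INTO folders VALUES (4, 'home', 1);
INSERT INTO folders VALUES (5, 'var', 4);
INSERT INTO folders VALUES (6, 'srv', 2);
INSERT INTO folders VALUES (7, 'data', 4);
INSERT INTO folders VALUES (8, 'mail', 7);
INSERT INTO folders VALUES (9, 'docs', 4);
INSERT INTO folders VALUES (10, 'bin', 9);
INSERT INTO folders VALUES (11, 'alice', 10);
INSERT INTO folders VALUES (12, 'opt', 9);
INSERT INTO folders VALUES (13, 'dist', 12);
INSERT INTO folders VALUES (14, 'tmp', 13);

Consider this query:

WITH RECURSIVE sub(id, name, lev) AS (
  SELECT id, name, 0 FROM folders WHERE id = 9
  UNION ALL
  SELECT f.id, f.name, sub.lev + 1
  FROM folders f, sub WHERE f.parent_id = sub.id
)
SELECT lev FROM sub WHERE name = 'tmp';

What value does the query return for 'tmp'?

3

Base: id=9 (docs) at lev 0.
Iteration 1: rows with parent_id in {9} -> bin (id 10, lev 1), opt (id 12, lev 1).
Iteration 2: rows with parent_id in {10,12} -> alice (id 11, lev 2), dist (id 13, lev 2).
Iteration 3: rows with parent_id in {11,13} -> tmp (id 14, lev 3).
Iteration 4: no rows with parent_id in {14}; recursion stops.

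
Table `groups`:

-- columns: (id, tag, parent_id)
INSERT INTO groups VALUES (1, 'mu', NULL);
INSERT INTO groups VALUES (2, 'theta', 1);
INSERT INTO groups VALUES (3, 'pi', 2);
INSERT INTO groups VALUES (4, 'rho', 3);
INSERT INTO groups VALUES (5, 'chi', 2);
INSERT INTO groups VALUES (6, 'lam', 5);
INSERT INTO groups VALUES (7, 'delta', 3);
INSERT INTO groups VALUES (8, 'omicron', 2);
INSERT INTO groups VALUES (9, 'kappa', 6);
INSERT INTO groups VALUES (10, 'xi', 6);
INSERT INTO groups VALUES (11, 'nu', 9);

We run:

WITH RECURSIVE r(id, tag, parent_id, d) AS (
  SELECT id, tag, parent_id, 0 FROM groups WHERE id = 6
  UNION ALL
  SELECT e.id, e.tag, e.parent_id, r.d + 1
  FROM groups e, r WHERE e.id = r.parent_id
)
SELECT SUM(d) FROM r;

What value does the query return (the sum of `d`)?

Base: id=6 (lam), parent_id=5, d 0.
Iteration 1: join on id=5 -> chi (id 5, parent_id=2, d 1).
Iteration 2: join on id=2 -> theta (id 2, parent_id=1, d 2).
Iteration 3: join on id=1 -> mu (id 1, parent_id=NULL, d 3).
Iteration 4: parent_id is NULL; no match; recursion stops.
SUM(d) = 0 + 1 + 2 + 3 = 6.

6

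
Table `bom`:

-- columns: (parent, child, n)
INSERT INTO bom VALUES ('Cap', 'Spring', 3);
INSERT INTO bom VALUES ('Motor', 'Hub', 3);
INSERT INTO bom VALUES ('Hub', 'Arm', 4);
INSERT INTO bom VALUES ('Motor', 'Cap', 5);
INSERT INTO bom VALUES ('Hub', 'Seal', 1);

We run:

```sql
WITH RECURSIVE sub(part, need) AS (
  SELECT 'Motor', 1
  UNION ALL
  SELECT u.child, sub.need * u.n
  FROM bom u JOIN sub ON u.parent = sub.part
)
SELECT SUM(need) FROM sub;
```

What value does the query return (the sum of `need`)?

39

Base: (Motor, need=1).
Iteration 1: components of {Motor} -> Cap = 1*5 = 5, Hub = 1*3 = 3.
Iteration 2: components of {Cap,Hub} -> Arm = 3*4 = 12, Seal = 3*1 = 3, Spring = 5*3 = 15.
Iteration 3: no further components; recursion stops.
SUM(need) = 1 + 5 + 3 + 15 + 12 + 3 = 39.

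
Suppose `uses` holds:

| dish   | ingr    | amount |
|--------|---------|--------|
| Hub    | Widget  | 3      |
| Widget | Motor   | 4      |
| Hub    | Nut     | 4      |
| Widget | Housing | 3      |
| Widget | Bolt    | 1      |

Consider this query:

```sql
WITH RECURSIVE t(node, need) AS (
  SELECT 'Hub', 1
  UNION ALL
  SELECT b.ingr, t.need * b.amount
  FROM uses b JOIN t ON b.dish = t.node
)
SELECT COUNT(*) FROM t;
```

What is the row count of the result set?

Base: (Hub, need=1).
Iteration 1: components of {Hub} -> Nut = 1*4 = 4, Widget = 1*3 = 3.
Iteration 2: components of {Nut,Widget} -> Bolt = 3*1 = 3, Housing = 3*3 = 9, Motor = 3*4 = 12.
Iteration 3: no further components; recursion stops.
Total rows emitted: 6.

6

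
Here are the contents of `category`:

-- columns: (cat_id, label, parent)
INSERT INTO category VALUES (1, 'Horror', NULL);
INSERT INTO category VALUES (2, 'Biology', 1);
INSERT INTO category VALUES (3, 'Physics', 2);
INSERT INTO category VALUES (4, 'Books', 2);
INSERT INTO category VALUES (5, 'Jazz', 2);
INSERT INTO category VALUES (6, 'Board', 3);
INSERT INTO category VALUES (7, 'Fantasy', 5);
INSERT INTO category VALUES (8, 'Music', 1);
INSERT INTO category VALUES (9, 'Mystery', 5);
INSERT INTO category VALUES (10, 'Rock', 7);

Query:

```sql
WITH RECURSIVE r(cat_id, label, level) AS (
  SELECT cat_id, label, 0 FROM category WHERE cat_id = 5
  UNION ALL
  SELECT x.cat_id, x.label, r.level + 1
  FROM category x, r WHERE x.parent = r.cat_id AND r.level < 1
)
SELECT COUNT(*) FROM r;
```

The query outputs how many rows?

3

Base: cat_id=5 (Jazz) at level 0.
Iteration 1: rows with parent in {5} -> Fantasy (id 7, level 1), Mystery (id 9, level 1).
Iteration 2: level < 1 fails for all current rows; recursion stops.
Total rows emitted: 3.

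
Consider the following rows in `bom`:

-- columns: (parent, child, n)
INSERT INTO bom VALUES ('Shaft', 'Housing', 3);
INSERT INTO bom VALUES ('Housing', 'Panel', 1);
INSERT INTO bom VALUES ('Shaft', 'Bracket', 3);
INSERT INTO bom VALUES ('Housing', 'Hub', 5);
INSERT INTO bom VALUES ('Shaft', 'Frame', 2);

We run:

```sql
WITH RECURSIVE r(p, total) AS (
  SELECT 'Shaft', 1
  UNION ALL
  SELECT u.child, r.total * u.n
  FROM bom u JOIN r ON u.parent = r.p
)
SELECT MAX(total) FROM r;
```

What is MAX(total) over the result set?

15

Base: (Shaft, total=1).
Iteration 1: components of {Shaft} -> Bracket = 1*3 = 3, Frame = 1*2 = 2, Housing = 1*3 = 3.
Iteration 2: components of {Bracket,Frame,Housing} -> Hub = 3*5 = 15, Panel = 3*1 = 3.
Iteration 3: no further components; recursion stops.
total values: 1, 3, 3, 2, 3, 15; the maximum is 15.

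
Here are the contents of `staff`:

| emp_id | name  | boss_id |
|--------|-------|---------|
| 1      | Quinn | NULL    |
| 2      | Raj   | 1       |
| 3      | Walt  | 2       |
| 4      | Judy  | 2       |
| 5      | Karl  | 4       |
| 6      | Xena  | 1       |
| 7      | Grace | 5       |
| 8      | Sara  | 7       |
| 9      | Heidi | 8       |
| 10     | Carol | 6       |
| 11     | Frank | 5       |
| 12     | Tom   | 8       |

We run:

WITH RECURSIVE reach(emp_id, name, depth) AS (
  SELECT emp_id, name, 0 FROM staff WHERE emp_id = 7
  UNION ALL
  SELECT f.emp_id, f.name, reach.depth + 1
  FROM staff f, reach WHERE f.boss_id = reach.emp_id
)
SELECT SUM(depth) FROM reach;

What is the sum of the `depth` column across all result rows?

Base: emp_id=7 (Grace) at depth 0.
Iteration 1: rows with boss_id in {7} -> Sara (id 8, depth 1).
Iteration 2: rows with boss_id in {8} -> Heidi (id 9, depth 2), Tom (id 12, depth 2).
Iteration 3: no rows with boss_id in {9,12}; recursion stops.
SUM(depth) = 0 + 1 + 2 + 2 = 5.

5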